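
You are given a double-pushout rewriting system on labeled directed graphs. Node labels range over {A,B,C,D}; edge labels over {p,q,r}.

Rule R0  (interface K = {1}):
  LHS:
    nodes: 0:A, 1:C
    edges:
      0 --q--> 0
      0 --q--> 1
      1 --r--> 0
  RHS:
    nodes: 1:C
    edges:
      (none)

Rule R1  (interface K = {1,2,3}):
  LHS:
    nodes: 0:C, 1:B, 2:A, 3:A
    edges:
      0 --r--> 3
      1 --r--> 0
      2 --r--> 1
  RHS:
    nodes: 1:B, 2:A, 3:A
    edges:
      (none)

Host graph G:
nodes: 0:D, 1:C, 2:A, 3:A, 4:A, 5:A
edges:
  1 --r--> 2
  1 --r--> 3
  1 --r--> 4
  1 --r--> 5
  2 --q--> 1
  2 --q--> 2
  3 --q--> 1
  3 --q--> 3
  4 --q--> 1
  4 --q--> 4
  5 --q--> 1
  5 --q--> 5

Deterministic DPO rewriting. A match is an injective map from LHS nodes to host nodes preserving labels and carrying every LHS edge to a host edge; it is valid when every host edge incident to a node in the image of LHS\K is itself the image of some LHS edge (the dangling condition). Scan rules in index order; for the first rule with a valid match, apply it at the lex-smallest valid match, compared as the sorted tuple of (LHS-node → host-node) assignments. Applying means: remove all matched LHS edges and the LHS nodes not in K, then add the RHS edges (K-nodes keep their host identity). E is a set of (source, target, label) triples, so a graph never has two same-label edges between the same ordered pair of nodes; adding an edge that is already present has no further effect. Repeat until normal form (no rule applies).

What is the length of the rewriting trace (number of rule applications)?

Answer: 4

Derivation:
start.  V:6 E:12  edges: 1-r->2 1-r->3 1-r->4 1-r->5 2-q->1 2-q->2 3-q->1 3-q->3 4-q->1 4-q->4 5-q->1 5-q->5
1. fire R0 via {0↦2, 1↦1}  →  V:5 E:9  edges: 1-r->3 1-r->4 1-r->5 3-q->1 3-q->3 4-q->1 4-q->4 5-q->1 5-q->5
2. fire R0 via {0↦3, 1↦1}  →  V:4 E:6  edges: 1-r->4 1-r->5 4-q->1 4-q->4 5-q->1 5-q->5
3. fire R0 via {0↦4, 1↦1}  →  V:3 E:3  edges: 1-r->5 5-q->1 5-q->5
4. fire R0 via {0↦5, 1↦1}  →  V:2 E:0  edges: ∅
halt: no rule applies after step 4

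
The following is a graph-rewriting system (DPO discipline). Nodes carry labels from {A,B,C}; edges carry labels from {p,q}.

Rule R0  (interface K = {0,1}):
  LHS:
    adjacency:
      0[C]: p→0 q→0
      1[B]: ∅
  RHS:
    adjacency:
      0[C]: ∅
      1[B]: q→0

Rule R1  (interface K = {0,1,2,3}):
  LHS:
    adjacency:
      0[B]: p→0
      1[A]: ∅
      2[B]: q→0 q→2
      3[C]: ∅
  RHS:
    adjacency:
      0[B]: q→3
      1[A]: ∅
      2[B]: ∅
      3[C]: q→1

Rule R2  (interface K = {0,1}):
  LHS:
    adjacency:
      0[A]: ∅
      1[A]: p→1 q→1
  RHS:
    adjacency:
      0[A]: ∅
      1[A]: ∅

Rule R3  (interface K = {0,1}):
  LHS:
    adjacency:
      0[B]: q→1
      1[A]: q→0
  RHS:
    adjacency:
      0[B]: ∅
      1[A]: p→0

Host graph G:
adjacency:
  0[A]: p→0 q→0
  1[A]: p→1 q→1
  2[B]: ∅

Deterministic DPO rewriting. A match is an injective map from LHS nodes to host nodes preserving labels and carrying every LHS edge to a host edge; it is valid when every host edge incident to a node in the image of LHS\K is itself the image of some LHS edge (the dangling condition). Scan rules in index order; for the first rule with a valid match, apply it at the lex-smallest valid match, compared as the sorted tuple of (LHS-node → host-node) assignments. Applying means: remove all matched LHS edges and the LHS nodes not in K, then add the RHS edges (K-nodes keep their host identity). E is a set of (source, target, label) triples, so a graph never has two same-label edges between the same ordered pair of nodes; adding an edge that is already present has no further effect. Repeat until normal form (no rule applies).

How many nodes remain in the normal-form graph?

[0] host  ⇒  3 nodes, 4 edges  {0-p->0 0-q->0 1-p->1 1-q->1}
[1] R2 @ {0↦0, 1↦1}  ⇒  3 nodes, 2 edges  {0-p->0 0-q->0}
[2] R2 @ {0↦1, 1↦0}  ⇒  3 nodes, 0 edges  {∅}
normal form: no rule applies after step 2
NF nodes: {0:A, 1:A, 2:B}

Answer: 3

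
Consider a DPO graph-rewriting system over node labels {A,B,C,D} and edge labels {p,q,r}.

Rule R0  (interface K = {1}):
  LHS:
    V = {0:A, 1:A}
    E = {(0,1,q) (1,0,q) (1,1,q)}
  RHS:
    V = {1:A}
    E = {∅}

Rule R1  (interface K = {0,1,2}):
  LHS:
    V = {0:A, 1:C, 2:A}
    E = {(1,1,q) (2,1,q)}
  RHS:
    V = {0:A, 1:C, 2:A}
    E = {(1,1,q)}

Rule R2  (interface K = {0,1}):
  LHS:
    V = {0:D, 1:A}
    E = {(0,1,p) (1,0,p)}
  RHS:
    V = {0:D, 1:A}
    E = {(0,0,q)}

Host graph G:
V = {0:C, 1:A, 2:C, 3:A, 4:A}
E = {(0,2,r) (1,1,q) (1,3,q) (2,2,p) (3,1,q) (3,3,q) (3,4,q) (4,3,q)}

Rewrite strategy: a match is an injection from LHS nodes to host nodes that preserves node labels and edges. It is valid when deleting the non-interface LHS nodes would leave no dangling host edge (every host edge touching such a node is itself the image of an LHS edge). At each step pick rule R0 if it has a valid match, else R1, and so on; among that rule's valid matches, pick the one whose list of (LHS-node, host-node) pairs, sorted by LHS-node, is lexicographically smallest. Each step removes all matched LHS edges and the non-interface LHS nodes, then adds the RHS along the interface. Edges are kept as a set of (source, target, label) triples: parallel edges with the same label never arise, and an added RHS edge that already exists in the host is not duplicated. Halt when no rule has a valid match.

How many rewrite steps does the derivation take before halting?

Answer: 2

Derivation:
[0] host  ⇒  5 nodes, 8 edges  {0-r->2 1-q->1 1-q->3 2-p->2 3-q->1 3-q->3 3-q->4 4-q->3}
[1] R0 @ {0↦4, 1↦3}  ⇒  4 nodes, 5 edges  {0-r->2 1-q->1 1-q->3 2-p->2 3-q->1}
[2] R0 @ {0↦3, 1↦1}  ⇒  3 nodes, 2 edges  {0-r->2 2-p->2}
final graph: no rule applies after step 2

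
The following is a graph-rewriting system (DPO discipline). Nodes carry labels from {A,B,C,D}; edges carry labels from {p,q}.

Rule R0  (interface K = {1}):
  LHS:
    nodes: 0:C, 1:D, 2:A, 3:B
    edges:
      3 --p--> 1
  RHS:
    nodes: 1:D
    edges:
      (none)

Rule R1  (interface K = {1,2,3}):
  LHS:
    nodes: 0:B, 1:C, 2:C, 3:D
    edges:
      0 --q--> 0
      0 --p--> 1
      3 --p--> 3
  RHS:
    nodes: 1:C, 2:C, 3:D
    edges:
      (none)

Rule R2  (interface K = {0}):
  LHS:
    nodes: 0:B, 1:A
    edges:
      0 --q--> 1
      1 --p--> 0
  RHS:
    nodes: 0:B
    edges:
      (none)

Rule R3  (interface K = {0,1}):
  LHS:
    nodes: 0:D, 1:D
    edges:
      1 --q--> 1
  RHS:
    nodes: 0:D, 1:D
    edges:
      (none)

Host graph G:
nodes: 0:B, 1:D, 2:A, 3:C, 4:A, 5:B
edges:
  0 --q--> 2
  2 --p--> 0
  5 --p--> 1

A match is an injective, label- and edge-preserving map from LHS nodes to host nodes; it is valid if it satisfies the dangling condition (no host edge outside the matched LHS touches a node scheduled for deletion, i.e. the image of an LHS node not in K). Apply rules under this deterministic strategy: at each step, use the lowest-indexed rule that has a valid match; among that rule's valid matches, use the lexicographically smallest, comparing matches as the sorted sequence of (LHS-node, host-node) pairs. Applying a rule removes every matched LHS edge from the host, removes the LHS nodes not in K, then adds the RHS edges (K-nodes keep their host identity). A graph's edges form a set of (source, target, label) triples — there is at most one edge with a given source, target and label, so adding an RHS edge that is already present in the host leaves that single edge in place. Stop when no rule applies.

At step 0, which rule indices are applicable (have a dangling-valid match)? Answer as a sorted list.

R0: 1 valid match — {0↦3, 1↦1, 2↦4, 3↦5}
R1: no valid match — LHS pattern not found
R2: 1 valid match — {0↦0, 1↦2}
R3: no valid match — LHS pattern not found

Answer: [R0,R2]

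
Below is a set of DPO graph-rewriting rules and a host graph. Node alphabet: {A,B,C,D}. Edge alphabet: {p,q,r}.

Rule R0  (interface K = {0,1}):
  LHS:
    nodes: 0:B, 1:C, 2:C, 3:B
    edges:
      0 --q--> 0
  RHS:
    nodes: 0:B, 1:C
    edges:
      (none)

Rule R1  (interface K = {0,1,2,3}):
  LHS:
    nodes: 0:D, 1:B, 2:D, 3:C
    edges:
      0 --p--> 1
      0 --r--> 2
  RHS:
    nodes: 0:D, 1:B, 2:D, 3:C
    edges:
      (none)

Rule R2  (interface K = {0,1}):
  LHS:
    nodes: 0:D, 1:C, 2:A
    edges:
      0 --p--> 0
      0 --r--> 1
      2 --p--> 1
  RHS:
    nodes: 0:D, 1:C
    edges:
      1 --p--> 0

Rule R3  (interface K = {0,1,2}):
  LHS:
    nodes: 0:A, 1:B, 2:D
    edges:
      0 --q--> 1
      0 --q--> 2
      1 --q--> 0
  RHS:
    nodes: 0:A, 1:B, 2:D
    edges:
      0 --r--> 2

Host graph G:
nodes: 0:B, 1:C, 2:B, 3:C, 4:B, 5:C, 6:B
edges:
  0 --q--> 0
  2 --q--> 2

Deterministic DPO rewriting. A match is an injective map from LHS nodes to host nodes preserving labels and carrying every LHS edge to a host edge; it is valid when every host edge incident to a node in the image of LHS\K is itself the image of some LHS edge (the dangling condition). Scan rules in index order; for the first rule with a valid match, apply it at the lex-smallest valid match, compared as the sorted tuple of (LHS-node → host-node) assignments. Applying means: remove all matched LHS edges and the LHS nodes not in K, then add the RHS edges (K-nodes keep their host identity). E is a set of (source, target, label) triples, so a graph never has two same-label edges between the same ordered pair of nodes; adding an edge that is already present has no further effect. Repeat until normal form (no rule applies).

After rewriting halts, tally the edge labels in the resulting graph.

[0] host  ⇒  7 nodes, 2 edges  {0-q->0 2-q->2}
[1] R0 @ {0↦0, 1↦1, 2↦3, 3↦4}  ⇒  5 nodes, 1 edges  {2-q->2}
[2] R0 @ {0↦2, 1↦1, 2↦5, 3↦0}  ⇒  3 nodes, 0 edges  {∅}
halt: no rule applies after step 2
NF edges: []

Answer: (no edges)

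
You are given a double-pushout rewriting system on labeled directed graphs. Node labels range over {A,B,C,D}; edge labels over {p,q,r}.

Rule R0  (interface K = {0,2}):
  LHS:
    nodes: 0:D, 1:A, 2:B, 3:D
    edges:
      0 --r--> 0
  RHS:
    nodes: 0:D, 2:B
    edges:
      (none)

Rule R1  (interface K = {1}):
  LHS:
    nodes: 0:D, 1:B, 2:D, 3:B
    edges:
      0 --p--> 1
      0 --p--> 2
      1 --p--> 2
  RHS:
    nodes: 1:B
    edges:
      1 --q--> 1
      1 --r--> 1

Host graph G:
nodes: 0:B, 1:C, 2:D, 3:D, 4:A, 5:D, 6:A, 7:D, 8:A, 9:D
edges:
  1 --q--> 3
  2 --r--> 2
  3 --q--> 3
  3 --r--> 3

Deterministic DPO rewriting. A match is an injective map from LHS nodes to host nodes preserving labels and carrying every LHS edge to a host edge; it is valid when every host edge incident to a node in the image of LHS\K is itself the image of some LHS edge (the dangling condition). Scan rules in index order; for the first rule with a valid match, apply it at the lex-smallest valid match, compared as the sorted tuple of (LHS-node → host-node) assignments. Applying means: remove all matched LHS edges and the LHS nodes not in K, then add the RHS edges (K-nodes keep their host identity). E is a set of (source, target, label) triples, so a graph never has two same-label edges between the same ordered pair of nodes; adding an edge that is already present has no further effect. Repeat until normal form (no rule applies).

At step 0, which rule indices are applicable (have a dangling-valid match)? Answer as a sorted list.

R0: 18 valid matches — {0↦2, 1↦4, 2↦0, 3↦5}, {0↦2, 1↦4, 2↦0, 3↦7}, {0↦2, 1↦4, 2↦0, 3↦9} (+15 more)
R1: no valid match — LHS pattern not found

Answer: [R0]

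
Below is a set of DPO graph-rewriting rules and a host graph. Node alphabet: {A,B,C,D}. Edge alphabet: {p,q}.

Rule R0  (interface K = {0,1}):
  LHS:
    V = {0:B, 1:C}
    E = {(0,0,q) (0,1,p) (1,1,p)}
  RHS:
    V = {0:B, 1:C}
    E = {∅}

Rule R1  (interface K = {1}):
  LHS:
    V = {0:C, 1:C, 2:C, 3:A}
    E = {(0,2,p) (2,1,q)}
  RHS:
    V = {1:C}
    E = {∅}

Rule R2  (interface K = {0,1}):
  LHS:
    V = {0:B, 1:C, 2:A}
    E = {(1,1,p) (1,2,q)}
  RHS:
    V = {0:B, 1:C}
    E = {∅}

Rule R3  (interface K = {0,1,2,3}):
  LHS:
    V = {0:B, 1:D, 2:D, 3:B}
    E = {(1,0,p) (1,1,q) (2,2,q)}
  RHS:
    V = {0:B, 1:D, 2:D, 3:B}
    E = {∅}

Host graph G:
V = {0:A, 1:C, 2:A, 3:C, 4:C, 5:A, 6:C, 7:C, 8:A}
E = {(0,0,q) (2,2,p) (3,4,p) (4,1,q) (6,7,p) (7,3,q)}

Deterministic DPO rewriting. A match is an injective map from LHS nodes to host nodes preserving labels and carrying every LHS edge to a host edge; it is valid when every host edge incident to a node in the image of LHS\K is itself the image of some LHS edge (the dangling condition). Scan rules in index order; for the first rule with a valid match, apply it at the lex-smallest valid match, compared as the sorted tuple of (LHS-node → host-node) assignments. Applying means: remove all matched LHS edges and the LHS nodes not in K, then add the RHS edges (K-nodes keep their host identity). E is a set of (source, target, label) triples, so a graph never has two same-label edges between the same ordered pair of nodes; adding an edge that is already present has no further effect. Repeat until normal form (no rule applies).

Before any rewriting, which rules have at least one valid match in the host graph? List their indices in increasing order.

Answer: [R1]

Rewrite trace:
R0: no valid match — LHS pattern not found
R1: 2 valid matches — {0↦6, 1↦3, 2↦7, 3↦5}, {0↦6, 1↦3, 2↦7, 3↦8}
R2: no valid match — LHS pattern not found
R3: no valid match — LHS pattern not found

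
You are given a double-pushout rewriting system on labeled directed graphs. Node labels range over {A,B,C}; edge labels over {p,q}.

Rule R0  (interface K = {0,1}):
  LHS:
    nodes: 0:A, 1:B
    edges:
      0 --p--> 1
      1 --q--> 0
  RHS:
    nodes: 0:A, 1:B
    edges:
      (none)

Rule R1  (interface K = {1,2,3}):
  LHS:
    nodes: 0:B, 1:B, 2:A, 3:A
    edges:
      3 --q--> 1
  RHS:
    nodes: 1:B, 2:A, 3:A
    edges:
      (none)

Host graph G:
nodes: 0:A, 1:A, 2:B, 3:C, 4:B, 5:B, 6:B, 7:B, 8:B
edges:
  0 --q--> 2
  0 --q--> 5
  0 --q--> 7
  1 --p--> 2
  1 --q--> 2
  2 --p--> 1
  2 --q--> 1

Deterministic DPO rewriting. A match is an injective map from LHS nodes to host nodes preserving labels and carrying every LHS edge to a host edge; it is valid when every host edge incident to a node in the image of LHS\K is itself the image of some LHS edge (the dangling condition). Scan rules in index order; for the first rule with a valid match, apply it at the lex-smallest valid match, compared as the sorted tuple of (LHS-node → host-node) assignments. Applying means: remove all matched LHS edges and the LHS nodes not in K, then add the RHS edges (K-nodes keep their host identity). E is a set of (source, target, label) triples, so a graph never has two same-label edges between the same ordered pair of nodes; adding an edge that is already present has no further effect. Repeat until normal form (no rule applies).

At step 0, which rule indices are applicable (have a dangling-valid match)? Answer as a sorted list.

R0: 1 valid match — {0↦1, 1↦2}
R1: 12 valid matches — {0↦4, 1↦2, 2↦0, 3↦1}, {0↦4, 1↦2, 2↦1, 3↦0}, {0↦4, 1↦5, 2↦1, 3↦0} (+9 more)

Answer: [R0,R1]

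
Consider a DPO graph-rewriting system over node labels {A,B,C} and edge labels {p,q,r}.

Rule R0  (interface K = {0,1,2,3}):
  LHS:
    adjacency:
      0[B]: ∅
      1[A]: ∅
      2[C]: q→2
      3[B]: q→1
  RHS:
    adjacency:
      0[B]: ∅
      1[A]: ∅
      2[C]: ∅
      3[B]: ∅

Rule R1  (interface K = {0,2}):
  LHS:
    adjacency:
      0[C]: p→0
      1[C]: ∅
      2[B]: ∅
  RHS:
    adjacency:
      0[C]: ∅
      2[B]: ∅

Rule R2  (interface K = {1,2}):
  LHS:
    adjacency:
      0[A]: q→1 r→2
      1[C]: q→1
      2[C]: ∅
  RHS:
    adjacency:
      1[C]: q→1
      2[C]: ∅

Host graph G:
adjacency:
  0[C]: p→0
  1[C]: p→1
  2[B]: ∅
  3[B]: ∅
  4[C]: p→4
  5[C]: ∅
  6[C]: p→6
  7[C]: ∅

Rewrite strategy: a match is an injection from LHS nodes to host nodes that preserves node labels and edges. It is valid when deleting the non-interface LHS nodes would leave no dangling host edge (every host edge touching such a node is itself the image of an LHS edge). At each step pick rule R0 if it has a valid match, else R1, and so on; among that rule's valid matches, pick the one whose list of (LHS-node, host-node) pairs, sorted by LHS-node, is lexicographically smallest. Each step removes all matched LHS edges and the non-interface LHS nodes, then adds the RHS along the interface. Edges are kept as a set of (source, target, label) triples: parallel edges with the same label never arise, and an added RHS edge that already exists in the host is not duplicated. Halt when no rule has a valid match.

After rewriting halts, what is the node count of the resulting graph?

Answer: 4

Steps:
[0] host  ⇒  8 nodes, 4 edges  {0-p->0 1-p->1 4-p->4 6-p->6}
[1] R1 @ {0↦0, 1↦5, 2↦2}  ⇒  7 nodes, 3 edges  {1-p->1 4-p->4 6-p->6}
[2] R1 @ {0↦1, 1↦0, 2↦2}  ⇒  6 nodes, 2 edges  {4-p->4 6-p->6}
[3] R1 @ {0↦4, 1↦1, 2↦2}  ⇒  5 nodes, 1 edges  {6-p->6}
[4] R1 @ {0↦6, 1↦4, 2↦2}  ⇒  4 nodes, 0 edges  {∅}
halt: no rule applies after step 4
NF nodes: {2:B, 3:B, 6:C, 7:C}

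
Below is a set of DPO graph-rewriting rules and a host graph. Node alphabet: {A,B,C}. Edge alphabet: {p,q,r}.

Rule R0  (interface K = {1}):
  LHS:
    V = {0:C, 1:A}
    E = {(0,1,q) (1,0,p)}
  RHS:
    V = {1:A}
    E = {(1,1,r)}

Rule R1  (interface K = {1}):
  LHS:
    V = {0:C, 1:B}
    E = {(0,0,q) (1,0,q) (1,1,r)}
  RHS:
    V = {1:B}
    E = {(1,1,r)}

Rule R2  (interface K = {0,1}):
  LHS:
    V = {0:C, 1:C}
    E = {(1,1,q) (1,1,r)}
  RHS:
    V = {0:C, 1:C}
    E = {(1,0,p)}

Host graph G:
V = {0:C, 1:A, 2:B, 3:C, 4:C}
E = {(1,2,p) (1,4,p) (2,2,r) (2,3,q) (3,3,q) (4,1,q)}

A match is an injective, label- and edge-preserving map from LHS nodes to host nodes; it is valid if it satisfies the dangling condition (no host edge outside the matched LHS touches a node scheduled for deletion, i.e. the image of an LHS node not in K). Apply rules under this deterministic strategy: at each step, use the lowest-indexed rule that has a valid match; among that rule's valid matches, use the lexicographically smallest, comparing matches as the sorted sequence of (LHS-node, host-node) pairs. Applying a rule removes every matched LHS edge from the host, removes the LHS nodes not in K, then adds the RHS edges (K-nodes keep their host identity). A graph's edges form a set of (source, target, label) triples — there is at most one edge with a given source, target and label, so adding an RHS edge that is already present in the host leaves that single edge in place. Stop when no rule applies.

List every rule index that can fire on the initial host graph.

Answer: [R0,R1]

Derivation:
R0: 1 valid match — {0↦4, 1↦1}
R1: 1 valid match — {0↦3, 1↦2}
R2: no valid match — LHS pattern not found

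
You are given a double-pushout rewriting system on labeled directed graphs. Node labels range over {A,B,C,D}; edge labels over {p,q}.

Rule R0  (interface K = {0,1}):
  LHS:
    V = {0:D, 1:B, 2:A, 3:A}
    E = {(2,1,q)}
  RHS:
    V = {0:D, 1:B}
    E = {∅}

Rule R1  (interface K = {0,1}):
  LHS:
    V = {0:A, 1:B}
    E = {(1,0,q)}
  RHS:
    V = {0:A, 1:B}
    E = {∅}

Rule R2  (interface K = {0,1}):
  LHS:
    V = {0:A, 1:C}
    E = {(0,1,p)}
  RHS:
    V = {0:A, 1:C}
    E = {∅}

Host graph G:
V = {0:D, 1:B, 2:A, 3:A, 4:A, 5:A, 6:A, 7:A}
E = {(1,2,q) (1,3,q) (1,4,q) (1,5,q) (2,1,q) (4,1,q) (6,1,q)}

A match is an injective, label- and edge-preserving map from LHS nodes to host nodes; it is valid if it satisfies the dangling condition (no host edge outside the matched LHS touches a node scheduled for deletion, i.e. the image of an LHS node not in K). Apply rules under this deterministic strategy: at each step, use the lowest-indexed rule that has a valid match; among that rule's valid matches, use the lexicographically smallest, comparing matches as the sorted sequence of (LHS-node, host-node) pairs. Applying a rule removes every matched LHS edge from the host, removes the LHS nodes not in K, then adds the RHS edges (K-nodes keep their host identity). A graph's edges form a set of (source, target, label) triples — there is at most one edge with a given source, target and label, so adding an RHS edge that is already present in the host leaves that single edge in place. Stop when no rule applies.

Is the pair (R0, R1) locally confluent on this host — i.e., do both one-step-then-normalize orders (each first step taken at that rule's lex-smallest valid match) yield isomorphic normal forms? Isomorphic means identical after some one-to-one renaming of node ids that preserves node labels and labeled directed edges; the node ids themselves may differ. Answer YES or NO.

Answer: YES

Rewrite trace:
branch R0-first: apply at {0↦0, 1↦1, 2↦6, 3↦7} → |E|=6, then 6 more step(s) → NF |V|=2 |E|=0 V={0:D, 1:B} E=∅
branch R1-first: apply at {0↦2, 1↦1} → |E|=6, then 6 more step(s) → NF |V|=2 |E|=0 V={0:D, 1:B} E=∅
graphs isomorphic (equal up to label-preserving node renaming)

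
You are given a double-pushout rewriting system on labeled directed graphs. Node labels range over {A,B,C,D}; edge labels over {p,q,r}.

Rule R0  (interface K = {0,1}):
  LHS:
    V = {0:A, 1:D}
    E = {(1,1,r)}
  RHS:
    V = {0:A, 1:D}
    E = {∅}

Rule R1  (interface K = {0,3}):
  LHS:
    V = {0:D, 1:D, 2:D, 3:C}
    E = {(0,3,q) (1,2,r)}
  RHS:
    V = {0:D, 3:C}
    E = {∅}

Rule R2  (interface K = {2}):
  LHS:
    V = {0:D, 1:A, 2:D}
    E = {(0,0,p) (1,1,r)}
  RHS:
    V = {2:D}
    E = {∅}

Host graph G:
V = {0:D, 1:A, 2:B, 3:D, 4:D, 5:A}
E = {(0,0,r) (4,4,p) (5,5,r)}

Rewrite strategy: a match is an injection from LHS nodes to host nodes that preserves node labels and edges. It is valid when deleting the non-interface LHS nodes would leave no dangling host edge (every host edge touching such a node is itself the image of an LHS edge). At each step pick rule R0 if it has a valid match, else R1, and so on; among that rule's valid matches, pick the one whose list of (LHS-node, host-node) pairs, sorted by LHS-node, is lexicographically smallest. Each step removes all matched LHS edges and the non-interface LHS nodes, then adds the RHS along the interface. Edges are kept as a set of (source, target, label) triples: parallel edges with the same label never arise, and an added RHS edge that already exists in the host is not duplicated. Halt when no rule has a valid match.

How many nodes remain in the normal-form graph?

Answer: 4

Rewrite trace:
start.  V:6 E:3  edges: 0-r->0 4-p->4 5-r->5
1. fire R0 via {0↦1, 1↦0}  →  V:6 E:2  edges: 4-p->4 5-r->5
2. fire R2 via {0↦4, 1↦5, 2↦0}  →  V:4 E:0  edges: ∅
halt: no rule applies after step 2
NF nodes: {0:D, 1:A, 2:B, 3:D}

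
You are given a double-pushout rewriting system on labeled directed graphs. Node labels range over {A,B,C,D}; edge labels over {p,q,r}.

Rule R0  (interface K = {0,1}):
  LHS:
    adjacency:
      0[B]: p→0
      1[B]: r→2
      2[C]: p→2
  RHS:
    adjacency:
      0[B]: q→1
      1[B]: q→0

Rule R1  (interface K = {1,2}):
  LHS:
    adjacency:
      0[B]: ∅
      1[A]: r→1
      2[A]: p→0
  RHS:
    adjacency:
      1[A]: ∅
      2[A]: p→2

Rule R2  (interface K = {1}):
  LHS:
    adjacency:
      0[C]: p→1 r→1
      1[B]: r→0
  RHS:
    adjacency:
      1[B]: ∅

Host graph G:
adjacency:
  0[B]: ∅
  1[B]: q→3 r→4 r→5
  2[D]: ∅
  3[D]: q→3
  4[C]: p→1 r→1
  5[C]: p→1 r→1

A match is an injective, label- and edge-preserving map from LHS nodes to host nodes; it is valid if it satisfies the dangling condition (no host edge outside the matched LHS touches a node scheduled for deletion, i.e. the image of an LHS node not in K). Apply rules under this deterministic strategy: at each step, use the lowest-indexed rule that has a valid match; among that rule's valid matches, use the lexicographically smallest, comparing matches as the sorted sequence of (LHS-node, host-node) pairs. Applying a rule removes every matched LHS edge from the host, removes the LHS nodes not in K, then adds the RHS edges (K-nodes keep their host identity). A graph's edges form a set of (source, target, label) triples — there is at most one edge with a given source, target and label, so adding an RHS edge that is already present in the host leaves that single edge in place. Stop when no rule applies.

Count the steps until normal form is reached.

start.  V:6 E:8  edges: 1-q->3 1-r->4 1-r->5 3-q->3 4-p->1 4-r->1 5-p->1 5-r->1
1. fire R2 via {0↦4, 1↦1}  →  V:5 E:5  edges: 1-q->3 1-r->5 3-q->3 5-p->1 5-r->1
2. fire R2 via {0↦5, 1↦1}  →  V:4 E:2  edges: 1-q->3 3-q->3
halt: no rule applies after step 2

Answer: 2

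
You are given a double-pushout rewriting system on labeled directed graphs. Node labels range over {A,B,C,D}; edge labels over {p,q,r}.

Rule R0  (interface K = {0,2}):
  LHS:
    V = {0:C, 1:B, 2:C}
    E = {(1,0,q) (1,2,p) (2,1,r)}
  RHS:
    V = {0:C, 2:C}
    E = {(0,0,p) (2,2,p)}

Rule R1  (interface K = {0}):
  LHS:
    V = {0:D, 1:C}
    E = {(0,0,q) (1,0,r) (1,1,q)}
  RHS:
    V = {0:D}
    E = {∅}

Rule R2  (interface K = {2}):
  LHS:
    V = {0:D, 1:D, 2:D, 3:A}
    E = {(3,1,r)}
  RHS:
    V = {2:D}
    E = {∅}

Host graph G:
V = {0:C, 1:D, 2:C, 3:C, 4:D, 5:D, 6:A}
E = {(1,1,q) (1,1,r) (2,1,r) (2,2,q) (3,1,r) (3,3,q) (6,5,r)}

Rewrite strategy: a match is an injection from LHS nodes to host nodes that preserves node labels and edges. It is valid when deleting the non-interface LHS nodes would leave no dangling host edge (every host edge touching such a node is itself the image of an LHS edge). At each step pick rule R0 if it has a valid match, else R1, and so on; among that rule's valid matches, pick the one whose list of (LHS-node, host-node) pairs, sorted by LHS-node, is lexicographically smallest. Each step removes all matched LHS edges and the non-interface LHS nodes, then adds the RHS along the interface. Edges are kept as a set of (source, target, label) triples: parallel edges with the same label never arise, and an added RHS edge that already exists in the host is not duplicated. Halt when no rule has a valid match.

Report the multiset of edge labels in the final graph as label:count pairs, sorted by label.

Answer: q:1 r:2

Derivation:
initial: |V|=7 |E|=7  E = 1-q->1 1-r->1 2-r->1 2-q->2 3-r->1 3-q->3 6-r->5
step 1: apply R1 at {0↦1, 1↦2}  → |V|=6 |E|=4  E = 1-r->1 3-r->1 3-q->3 6-r->5
step 2: apply R2 at {0↦4, 1↦5, 2↦1, 3↦6}  → |V|=3 |E|=3  E = 1-r->1 3-r->1 3-q->3
halt: no rule applies after step 2
NF edges: [(1, 1, 'r'), (3, 1, 'r'), (3, 3, 'q')]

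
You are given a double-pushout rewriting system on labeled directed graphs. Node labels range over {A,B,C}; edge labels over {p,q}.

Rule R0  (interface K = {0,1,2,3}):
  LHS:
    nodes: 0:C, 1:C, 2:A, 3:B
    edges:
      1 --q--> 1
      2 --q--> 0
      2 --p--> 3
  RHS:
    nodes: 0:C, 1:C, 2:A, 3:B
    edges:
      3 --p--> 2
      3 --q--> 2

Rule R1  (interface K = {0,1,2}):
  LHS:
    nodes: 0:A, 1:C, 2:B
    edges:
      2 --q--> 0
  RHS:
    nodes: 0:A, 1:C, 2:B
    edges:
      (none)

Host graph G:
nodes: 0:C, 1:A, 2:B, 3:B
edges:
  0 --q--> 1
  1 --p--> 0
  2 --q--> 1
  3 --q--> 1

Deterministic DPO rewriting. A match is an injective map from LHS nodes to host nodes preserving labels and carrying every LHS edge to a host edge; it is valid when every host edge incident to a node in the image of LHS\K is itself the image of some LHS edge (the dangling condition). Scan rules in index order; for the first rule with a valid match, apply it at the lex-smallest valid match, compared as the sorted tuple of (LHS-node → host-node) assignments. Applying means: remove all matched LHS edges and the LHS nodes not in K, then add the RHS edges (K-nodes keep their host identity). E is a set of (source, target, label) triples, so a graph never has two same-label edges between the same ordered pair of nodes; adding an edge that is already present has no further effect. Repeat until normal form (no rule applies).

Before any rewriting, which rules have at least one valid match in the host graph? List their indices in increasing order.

Answer: [R1]

Steps:
R0: no valid match — LHS pattern not found
R1: 2 valid matches — {0↦1, 1↦0, 2↦2}, {0↦1, 1↦0, 2↦3}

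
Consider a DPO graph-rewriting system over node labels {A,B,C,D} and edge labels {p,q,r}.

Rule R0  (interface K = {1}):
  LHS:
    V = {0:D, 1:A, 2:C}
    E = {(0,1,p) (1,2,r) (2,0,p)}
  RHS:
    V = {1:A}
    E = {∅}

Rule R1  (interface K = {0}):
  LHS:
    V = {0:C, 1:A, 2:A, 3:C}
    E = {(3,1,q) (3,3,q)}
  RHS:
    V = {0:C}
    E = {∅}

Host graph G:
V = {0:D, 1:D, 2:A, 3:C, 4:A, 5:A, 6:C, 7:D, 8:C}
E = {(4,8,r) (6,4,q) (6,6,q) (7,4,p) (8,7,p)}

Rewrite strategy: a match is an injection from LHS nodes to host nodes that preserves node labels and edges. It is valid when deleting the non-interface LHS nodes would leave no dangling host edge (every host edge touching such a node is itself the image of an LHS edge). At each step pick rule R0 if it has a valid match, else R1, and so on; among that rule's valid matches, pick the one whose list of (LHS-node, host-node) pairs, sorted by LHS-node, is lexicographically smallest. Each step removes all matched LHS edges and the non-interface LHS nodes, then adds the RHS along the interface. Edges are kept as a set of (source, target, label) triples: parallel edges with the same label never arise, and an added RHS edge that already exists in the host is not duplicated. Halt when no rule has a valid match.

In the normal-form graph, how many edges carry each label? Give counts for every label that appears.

initial: |V|=9 |E|=5  E = 4-r->8 6-q->4 6-q->6 7-p->4 8-p->7
step 1: apply R0 at {0↦7, 1↦4, 2↦8}  → |V|=7 |E|=2  E = 6-q->4 6-q->6
step 2: apply R1 at {0↦3, 1↦4, 2↦2, 3↦6}  → |V|=4 |E|=0  E = ∅
normal form: no rule applies after step 2
NF edges: []

Answer: (no edges)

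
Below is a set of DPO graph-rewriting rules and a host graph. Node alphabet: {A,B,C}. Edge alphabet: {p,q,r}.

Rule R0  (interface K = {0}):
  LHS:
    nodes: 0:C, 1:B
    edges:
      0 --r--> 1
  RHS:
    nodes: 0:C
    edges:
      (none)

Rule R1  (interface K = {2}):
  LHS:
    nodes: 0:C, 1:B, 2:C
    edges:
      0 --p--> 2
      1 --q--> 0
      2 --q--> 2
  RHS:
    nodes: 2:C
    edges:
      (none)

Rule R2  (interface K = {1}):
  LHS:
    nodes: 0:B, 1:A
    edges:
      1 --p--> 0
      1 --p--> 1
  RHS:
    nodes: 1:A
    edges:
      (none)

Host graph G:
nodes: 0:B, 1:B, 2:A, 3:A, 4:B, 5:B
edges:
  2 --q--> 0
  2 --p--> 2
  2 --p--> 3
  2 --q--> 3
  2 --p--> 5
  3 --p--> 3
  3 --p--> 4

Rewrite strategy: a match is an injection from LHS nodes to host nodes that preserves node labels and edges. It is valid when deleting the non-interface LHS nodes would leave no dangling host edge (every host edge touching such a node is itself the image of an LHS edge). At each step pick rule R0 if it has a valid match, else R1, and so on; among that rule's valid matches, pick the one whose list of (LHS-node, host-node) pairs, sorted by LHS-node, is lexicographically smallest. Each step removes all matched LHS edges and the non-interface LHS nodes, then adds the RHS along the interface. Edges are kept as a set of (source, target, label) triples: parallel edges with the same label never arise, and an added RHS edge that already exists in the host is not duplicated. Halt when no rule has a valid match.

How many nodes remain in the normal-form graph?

[0] host  ⇒  6 nodes, 7 edges  {2-q->0 2-p->2 2-p->3 2-q->3 2-p->5 3-p->3 3-p->4}
[1] R2 @ {0↦4, 1↦3}  ⇒  5 nodes, 5 edges  {2-q->0 2-p->2 2-p->3 2-q->3 2-p->5}
[2] R2 @ {0↦5, 1↦2}  ⇒  4 nodes, 3 edges  {2-q->0 2-p->3 2-q->3}
final graph: no rule applies after step 2
NF nodes: {0:B, 1:B, 2:A, 3:A}

Answer: 4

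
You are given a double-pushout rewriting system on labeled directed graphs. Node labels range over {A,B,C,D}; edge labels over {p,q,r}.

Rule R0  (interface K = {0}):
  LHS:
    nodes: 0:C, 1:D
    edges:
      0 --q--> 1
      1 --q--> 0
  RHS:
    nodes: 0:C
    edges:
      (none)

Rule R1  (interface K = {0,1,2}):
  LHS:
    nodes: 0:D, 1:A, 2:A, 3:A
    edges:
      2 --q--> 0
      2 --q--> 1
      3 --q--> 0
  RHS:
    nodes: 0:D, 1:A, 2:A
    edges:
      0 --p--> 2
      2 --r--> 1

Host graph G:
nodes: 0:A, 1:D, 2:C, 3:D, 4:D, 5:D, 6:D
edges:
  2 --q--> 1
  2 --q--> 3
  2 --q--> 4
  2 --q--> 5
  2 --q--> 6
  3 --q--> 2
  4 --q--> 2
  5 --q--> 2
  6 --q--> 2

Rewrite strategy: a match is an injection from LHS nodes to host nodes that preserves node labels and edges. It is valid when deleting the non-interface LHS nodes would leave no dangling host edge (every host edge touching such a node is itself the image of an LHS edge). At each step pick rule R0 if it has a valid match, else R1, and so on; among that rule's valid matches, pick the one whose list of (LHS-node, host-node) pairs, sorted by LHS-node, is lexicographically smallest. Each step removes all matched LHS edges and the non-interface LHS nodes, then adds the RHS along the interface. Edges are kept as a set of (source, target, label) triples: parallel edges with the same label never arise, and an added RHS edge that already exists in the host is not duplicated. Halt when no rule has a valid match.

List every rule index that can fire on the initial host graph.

R0: 4 valid matches — {0↦2, 1↦3}, {0↦2, 1↦4}, {0↦2, 1↦5} (+1 more)
R1: no valid match — LHS pattern not found

Answer: [R0]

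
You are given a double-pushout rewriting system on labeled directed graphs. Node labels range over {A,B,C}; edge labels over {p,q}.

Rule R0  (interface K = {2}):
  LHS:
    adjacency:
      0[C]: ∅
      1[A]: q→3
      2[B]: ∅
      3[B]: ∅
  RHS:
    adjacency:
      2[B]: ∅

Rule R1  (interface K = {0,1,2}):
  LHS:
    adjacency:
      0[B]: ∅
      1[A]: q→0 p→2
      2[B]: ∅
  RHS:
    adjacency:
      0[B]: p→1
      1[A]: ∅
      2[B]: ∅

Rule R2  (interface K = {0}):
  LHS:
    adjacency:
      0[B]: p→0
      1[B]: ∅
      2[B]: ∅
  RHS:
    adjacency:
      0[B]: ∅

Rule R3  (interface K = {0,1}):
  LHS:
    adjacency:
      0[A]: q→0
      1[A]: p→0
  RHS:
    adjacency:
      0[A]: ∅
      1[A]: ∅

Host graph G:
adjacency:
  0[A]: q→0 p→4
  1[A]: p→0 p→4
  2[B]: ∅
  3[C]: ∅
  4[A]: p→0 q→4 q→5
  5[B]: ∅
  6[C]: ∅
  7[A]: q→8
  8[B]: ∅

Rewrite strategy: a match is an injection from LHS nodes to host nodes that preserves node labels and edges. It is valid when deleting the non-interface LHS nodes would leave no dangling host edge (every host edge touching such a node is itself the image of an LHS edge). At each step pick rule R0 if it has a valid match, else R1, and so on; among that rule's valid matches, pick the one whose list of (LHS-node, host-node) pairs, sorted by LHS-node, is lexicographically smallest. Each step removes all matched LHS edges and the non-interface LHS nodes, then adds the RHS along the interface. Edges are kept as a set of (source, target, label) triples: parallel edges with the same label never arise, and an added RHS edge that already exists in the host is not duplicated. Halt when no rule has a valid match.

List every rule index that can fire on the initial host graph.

Answer: [R0,R3]

Steps:
R0: 4 valid matches — {0↦3, 1↦7, 2↦2, 3↦8}, {0↦3, 1↦7, 2↦5, 3↦8}, {0↦6, 1↦7, 2↦2, 3↦8} (+1 more)
R1: no valid match — LHS pattern not found
R2: no valid match — LHS pattern not found
R3: 4 valid matches — {0↦0, 1↦1}, {0↦0, 1↦4}, {0↦4, 1↦0} (+1 more)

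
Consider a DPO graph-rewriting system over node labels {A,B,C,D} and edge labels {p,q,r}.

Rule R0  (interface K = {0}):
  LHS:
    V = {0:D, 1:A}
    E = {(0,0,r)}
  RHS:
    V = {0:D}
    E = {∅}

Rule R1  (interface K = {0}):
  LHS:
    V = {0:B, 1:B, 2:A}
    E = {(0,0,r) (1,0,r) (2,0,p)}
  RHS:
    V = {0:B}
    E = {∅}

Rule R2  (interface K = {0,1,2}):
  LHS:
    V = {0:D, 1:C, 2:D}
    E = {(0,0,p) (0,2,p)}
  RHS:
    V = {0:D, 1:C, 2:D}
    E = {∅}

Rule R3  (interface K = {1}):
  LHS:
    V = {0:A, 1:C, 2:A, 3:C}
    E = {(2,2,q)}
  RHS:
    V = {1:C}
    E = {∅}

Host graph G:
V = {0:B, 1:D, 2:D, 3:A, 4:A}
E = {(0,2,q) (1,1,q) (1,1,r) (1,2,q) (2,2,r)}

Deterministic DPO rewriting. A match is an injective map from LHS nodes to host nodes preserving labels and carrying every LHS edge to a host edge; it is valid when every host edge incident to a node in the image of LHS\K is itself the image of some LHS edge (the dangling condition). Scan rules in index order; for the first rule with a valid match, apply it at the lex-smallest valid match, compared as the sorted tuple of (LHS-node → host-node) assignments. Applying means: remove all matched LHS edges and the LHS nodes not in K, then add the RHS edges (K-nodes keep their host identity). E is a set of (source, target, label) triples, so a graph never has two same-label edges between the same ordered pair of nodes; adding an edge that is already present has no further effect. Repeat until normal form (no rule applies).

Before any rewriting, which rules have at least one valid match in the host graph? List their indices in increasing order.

R0: 4 valid matches — {0↦1, 1↦3}, {0↦1, 1↦4}, {0↦2, 1↦3} (+1 more)
R1: no valid match — LHS pattern not found
R2: no valid match — LHS pattern not found
R3: no valid match — LHS pattern not found

Answer: [R0]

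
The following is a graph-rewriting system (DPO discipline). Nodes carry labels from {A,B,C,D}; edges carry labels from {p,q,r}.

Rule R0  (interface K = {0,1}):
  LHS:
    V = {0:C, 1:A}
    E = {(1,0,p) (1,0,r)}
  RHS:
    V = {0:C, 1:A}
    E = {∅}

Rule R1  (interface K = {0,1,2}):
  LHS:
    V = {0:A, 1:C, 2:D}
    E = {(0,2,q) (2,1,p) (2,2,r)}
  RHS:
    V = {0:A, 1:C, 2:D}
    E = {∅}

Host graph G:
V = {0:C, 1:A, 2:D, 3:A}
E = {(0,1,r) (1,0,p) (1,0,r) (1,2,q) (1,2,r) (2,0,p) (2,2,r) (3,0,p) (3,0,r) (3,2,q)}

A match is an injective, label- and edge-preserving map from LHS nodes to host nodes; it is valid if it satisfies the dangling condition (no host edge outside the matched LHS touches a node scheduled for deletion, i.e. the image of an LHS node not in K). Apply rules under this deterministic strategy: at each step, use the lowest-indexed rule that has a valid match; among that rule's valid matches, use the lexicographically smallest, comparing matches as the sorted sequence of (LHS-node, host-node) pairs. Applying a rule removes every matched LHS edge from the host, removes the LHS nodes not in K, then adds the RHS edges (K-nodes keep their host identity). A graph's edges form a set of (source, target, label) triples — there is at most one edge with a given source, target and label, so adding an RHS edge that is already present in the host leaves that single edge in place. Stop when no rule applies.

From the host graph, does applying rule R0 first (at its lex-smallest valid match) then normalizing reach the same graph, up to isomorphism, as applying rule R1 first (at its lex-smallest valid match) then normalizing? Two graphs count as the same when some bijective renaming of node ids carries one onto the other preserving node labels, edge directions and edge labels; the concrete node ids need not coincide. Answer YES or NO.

Answer: YES

Rewrite trace:
branch R0-first: apply at {0↦0, 1↦1} → |E|=8, then 2 more step(s) → NF |V|=4 |E|=3 V={0:C, 1:A, 2:D, 3:A} E=0-r->1 1-r->2 3-q->2
branch R1-first: apply at {0↦1, 1↦0, 2↦2} → |E|=7, then 2 more step(s) → NF |V|=4 |E|=3 V={0:C, 1:A, 2:D, 3:A} E=0-r->1 1-r->2 3-q->2
graphs isomorphic (equal up to label-preserving node renaming)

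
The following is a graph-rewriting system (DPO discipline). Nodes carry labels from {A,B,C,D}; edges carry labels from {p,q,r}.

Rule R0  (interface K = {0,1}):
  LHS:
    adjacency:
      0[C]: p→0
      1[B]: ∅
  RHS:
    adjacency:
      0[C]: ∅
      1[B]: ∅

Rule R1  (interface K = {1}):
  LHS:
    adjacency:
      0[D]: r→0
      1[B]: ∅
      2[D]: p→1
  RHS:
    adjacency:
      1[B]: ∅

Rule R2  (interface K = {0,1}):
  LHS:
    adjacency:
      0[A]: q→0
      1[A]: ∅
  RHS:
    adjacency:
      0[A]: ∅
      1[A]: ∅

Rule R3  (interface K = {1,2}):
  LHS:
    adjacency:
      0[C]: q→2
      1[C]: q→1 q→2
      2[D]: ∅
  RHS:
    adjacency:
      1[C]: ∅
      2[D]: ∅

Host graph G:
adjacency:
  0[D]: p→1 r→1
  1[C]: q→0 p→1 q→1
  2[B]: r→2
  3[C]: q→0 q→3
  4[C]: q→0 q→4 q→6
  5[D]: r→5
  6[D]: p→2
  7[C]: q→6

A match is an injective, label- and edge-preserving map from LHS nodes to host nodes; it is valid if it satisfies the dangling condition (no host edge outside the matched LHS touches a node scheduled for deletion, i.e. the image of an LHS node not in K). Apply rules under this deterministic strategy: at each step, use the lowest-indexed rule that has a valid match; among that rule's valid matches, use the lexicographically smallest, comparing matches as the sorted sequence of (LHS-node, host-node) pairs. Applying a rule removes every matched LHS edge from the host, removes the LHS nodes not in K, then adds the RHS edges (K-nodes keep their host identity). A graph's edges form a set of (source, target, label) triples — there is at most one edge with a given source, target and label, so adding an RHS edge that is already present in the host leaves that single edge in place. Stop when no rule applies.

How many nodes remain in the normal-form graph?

start.  V:8 E:14  edges: 0-p->1 0-r->1 1-q->0 1-p->1 1-q->1 2-r->2 3-q->0 3-q->3 4-q->0 4-q->4 4-q->6 5-r->5 6-p->2 7-q->6
1. fire R0 via {0↦1, 1↦2}  →  V:8 E:13  edges: 0-p->1 0-r->1 1-q->0 1-q->1 2-r->2 3-q->0 3-q->3 4-q->0 4-q->4 4-q->6 5-r->5 6-p->2 7-q->6
2. fire R3 via {0↦7, 1↦4, 2↦6}  →  V:7 E:10  edges: 0-p->1 0-r->1 1-q->0 1-q->1 2-r->2 3-q->0 3-q->3 4-q->0 5-r->5 6-p->2
3. fire R1 via {0↦5, 1↦2, 2↦6}  →  V:5 E:8  edges: 0-p->1 0-r->1 1-q->0 1-q->1 2-r->2 3-q->0 3-q->3 4-q->0
4. fire R3 via {0↦4, 1↦1, 2↦0}  →  V:4 E:5  edges: 0-p->1 0-r->1 2-r->2 3-q->0 3-q->3
final graph: no rule applies after step 4
NF nodes: {0:D, 1:C, 2:B, 3:C}

Answer: 4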